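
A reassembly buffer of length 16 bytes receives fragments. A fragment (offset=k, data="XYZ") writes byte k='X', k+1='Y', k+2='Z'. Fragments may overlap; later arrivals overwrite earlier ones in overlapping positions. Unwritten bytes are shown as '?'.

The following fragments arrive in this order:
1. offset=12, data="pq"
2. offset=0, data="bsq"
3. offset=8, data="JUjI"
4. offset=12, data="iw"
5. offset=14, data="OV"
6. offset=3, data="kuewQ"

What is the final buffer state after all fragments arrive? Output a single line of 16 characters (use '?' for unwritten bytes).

Answer: bsqkuewQJUjIiwOV

Derivation:
Fragment 1: offset=12 data="pq" -> buffer=????????????pq??
Fragment 2: offset=0 data="bsq" -> buffer=bsq?????????pq??
Fragment 3: offset=8 data="JUjI" -> buffer=bsq?????JUjIpq??
Fragment 4: offset=12 data="iw" -> buffer=bsq?????JUjIiw??
Fragment 5: offset=14 data="OV" -> buffer=bsq?????JUjIiwOV
Fragment 6: offset=3 data="kuewQ" -> buffer=bsqkuewQJUjIiwOV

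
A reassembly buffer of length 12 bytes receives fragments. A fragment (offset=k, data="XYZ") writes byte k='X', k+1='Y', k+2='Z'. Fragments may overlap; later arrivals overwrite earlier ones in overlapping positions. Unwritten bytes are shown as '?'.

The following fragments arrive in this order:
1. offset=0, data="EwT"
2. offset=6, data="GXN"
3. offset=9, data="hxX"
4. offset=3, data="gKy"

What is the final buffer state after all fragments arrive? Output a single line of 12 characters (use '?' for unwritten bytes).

Answer: EwTgKyGXNhxX

Derivation:
Fragment 1: offset=0 data="EwT" -> buffer=EwT?????????
Fragment 2: offset=6 data="GXN" -> buffer=EwT???GXN???
Fragment 3: offset=9 data="hxX" -> buffer=EwT???GXNhxX
Fragment 4: offset=3 data="gKy" -> buffer=EwTgKyGXNhxX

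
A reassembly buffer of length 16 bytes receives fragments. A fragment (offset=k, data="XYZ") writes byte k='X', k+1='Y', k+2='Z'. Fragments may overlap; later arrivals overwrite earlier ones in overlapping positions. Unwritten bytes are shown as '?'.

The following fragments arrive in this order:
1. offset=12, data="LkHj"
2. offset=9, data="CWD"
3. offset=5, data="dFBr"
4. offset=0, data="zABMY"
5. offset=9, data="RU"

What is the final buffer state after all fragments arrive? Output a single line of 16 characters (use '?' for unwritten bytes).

Fragment 1: offset=12 data="LkHj" -> buffer=????????????LkHj
Fragment 2: offset=9 data="CWD" -> buffer=?????????CWDLkHj
Fragment 3: offset=5 data="dFBr" -> buffer=?????dFBrCWDLkHj
Fragment 4: offset=0 data="zABMY" -> buffer=zABMYdFBrCWDLkHj
Fragment 5: offset=9 data="RU" -> buffer=zABMYdFBrRUDLkHj

Answer: zABMYdFBrRUDLkHj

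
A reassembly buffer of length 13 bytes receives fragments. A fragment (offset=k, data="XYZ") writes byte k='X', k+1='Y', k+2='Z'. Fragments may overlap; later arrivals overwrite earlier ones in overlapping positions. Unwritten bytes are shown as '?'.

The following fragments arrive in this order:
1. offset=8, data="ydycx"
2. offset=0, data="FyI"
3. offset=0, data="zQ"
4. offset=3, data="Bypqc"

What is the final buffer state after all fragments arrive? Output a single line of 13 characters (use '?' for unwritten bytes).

Answer: zQIBypqcydycx

Derivation:
Fragment 1: offset=8 data="ydycx" -> buffer=????????ydycx
Fragment 2: offset=0 data="FyI" -> buffer=FyI?????ydycx
Fragment 3: offset=0 data="zQ" -> buffer=zQI?????ydycx
Fragment 4: offset=3 data="Bypqc" -> buffer=zQIBypqcydycx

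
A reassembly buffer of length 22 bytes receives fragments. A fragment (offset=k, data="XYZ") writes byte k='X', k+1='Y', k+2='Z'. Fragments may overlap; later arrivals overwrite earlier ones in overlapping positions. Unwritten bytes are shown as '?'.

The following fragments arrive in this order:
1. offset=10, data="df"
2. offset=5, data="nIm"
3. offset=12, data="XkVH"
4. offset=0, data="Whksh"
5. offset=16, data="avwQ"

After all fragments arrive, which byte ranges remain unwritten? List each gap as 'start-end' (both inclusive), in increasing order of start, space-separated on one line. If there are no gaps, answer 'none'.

Answer: 8-9 20-21

Derivation:
Fragment 1: offset=10 len=2
Fragment 2: offset=5 len=3
Fragment 3: offset=12 len=4
Fragment 4: offset=0 len=5
Fragment 5: offset=16 len=4
Gaps: 8-9 20-21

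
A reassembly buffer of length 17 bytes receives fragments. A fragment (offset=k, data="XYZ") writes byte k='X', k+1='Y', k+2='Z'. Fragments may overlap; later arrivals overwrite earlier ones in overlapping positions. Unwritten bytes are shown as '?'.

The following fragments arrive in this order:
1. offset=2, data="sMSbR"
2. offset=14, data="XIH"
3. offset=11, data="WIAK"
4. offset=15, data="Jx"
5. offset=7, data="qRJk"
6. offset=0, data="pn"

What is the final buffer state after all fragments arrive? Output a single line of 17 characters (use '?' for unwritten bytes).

Answer: pnsMSbRqRJkWIAKJx

Derivation:
Fragment 1: offset=2 data="sMSbR" -> buffer=??sMSbR??????????
Fragment 2: offset=14 data="XIH" -> buffer=??sMSbR???????XIH
Fragment 3: offset=11 data="WIAK" -> buffer=??sMSbR????WIAKIH
Fragment 4: offset=15 data="Jx" -> buffer=??sMSbR????WIAKJx
Fragment 5: offset=7 data="qRJk" -> buffer=??sMSbRqRJkWIAKJx
Fragment 6: offset=0 data="pn" -> buffer=pnsMSbRqRJkWIAKJx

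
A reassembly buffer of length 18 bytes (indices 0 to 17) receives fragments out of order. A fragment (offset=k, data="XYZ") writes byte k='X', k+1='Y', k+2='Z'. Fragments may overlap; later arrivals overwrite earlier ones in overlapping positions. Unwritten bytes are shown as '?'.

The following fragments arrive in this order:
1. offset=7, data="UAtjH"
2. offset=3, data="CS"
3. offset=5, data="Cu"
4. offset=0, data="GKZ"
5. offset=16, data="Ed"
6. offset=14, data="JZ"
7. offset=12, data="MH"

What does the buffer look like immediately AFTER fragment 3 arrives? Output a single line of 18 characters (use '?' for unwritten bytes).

Fragment 1: offset=7 data="UAtjH" -> buffer=???????UAtjH??????
Fragment 2: offset=3 data="CS" -> buffer=???CS??UAtjH??????
Fragment 3: offset=5 data="Cu" -> buffer=???CSCuUAtjH??????

Answer: ???CSCuUAtjH??????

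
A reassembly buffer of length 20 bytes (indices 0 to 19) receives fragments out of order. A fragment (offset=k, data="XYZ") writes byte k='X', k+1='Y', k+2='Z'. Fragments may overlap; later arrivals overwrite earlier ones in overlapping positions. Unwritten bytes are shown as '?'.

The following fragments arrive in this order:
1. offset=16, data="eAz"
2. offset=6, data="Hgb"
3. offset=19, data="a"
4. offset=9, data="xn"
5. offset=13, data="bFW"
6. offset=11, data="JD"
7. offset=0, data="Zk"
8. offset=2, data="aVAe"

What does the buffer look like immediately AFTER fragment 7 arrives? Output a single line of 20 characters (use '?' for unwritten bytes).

Answer: Zk????HgbxnJDbFWeAza

Derivation:
Fragment 1: offset=16 data="eAz" -> buffer=????????????????eAz?
Fragment 2: offset=6 data="Hgb" -> buffer=??????Hgb???????eAz?
Fragment 3: offset=19 data="a" -> buffer=??????Hgb???????eAza
Fragment 4: offset=9 data="xn" -> buffer=??????Hgbxn?????eAza
Fragment 5: offset=13 data="bFW" -> buffer=??????Hgbxn??bFWeAza
Fragment 6: offset=11 data="JD" -> buffer=??????HgbxnJDbFWeAza
Fragment 7: offset=0 data="Zk" -> buffer=Zk????HgbxnJDbFWeAza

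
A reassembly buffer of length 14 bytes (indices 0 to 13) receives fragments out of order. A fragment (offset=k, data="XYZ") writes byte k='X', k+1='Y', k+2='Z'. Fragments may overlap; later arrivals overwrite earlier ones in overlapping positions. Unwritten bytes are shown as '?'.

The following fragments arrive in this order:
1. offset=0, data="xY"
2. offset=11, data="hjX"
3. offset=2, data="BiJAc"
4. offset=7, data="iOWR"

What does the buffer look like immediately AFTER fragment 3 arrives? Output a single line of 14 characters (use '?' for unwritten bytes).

Answer: xYBiJAc????hjX

Derivation:
Fragment 1: offset=0 data="xY" -> buffer=xY????????????
Fragment 2: offset=11 data="hjX" -> buffer=xY?????????hjX
Fragment 3: offset=2 data="BiJAc" -> buffer=xYBiJAc????hjX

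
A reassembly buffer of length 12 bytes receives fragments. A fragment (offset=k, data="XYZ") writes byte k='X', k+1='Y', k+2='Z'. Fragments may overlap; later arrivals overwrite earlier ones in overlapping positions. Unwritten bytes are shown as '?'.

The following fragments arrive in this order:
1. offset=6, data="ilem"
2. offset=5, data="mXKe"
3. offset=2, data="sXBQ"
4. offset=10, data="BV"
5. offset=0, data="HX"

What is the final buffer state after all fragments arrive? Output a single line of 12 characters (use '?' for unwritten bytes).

Fragment 1: offset=6 data="ilem" -> buffer=??????ilem??
Fragment 2: offset=5 data="mXKe" -> buffer=?????mXKem??
Fragment 3: offset=2 data="sXBQ" -> buffer=??sXBQXKem??
Fragment 4: offset=10 data="BV" -> buffer=??sXBQXKemBV
Fragment 5: offset=0 data="HX" -> buffer=HXsXBQXKemBV

Answer: HXsXBQXKemBV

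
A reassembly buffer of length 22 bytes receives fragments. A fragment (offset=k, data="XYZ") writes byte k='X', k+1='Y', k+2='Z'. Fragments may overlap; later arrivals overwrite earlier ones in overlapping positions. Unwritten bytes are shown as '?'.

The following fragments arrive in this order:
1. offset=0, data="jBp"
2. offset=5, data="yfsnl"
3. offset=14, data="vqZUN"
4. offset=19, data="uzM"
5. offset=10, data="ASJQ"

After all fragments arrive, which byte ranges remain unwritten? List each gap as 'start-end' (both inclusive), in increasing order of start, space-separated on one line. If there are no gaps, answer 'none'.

Fragment 1: offset=0 len=3
Fragment 2: offset=5 len=5
Fragment 3: offset=14 len=5
Fragment 4: offset=19 len=3
Fragment 5: offset=10 len=4
Gaps: 3-4

Answer: 3-4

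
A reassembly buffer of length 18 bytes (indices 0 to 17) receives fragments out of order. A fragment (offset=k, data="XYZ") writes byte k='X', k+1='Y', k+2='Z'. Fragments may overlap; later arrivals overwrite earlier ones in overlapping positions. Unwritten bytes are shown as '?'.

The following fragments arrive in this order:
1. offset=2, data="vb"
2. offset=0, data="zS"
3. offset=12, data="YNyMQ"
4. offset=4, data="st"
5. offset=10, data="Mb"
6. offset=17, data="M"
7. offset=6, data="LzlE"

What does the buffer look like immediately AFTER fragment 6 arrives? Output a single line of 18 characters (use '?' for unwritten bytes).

Fragment 1: offset=2 data="vb" -> buffer=??vb??????????????
Fragment 2: offset=0 data="zS" -> buffer=zSvb??????????????
Fragment 3: offset=12 data="YNyMQ" -> buffer=zSvb????????YNyMQ?
Fragment 4: offset=4 data="st" -> buffer=zSvbst??????YNyMQ?
Fragment 5: offset=10 data="Mb" -> buffer=zSvbst????MbYNyMQ?
Fragment 6: offset=17 data="M" -> buffer=zSvbst????MbYNyMQM

Answer: zSvbst????MbYNyMQM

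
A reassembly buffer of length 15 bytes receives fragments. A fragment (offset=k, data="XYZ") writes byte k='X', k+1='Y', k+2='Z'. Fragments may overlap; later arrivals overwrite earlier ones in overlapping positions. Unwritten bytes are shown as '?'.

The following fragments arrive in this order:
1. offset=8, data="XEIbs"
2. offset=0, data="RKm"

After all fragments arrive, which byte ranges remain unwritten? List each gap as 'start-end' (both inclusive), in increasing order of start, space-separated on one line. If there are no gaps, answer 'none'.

Fragment 1: offset=8 len=5
Fragment 2: offset=0 len=3
Gaps: 3-7 13-14

Answer: 3-7 13-14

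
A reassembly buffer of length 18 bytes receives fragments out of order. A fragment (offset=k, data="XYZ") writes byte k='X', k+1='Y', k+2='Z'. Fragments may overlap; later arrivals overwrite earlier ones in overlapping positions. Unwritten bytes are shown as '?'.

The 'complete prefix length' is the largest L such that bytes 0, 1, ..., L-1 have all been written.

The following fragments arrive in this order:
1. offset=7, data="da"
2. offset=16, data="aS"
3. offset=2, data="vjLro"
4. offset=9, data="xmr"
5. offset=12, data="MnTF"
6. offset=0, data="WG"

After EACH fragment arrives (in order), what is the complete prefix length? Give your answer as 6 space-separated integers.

Answer: 0 0 0 0 0 18

Derivation:
Fragment 1: offset=7 data="da" -> buffer=???????da????????? -> prefix_len=0
Fragment 2: offset=16 data="aS" -> buffer=???????da???????aS -> prefix_len=0
Fragment 3: offset=2 data="vjLro" -> buffer=??vjLroda???????aS -> prefix_len=0
Fragment 4: offset=9 data="xmr" -> buffer=??vjLrodaxmr????aS -> prefix_len=0
Fragment 5: offset=12 data="MnTF" -> buffer=??vjLrodaxmrMnTFaS -> prefix_len=0
Fragment 6: offset=0 data="WG" -> buffer=WGvjLrodaxmrMnTFaS -> prefix_len=18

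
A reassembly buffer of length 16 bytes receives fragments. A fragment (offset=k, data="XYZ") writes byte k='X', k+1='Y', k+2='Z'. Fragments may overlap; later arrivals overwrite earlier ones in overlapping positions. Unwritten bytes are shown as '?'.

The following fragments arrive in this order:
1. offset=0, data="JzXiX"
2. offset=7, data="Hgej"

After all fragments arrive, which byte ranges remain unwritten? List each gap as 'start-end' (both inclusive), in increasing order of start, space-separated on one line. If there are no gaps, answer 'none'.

Fragment 1: offset=0 len=5
Fragment 2: offset=7 len=4
Gaps: 5-6 11-15

Answer: 5-6 11-15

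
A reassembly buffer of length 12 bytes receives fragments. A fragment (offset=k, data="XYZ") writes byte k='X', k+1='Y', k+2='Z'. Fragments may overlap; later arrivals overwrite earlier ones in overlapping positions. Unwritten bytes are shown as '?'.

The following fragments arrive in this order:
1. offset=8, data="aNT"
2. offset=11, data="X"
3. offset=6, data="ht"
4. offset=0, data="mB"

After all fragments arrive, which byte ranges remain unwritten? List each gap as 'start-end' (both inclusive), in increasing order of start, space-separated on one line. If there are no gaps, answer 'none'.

Fragment 1: offset=8 len=3
Fragment 2: offset=11 len=1
Fragment 3: offset=6 len=2
Fragment 4: offset=0 len=2
Gaps: 2-5

Answer: 2-5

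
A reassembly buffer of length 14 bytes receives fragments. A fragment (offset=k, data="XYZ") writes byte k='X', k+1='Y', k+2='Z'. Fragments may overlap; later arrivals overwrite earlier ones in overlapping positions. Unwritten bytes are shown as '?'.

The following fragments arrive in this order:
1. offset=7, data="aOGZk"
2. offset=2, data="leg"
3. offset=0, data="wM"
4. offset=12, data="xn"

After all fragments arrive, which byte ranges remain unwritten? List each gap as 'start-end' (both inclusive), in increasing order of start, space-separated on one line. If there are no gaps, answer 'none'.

Answer: 5-6

Derivation:
Fragment 1: offset=7 len=5
Fragment 2: offset=2 len=3
Fragment 3: offset=0 len=2
Fragment 4: offset=12 len=2
Gaps: 5-6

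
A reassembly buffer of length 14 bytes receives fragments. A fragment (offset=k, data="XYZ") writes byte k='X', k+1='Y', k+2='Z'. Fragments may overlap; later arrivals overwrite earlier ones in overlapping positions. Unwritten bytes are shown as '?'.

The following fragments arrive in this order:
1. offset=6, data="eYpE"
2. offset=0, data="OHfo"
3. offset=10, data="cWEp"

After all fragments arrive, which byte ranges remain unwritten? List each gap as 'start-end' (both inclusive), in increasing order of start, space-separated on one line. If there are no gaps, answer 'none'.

Fragment 1: offset=6 len=4
Fragment 2: offset=0 len=4
Fragment 3: offset=10 len=4
Gaps: 4-5

Answer: 4-5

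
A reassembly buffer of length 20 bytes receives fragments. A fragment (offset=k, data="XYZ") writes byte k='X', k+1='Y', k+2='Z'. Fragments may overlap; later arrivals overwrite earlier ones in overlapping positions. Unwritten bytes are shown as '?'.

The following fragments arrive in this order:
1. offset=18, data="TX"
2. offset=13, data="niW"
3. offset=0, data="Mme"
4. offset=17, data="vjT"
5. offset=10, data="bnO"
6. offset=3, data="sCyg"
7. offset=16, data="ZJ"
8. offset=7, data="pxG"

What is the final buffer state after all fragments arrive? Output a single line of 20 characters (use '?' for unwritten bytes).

Answer: MmesCygpxGbnOniWZJjT

Derivation:
Fragment 1: offset=18 data="TX" -> buffer=??????????????????TX
Fragment 2: offset=13 data="niW" -> buffer=?????????????niW??TX
Fragment 3: offset=0 data="Mme" -> buffer=Mme??????????niW??TX
Fragment 4: offset=17 data="vjT" -> buffer=Mme??????????niW?vjT
Fragment 5: offset=10 data="bnO" -> buffer=Mme???????bnOniW?vjT
Fragment 6: offset=3 data="sCyg" -> buffer=MmesCyg???bnOniW?vjT
Fragment 7: offset=16 data="ZJ" -> buffer=MmesCyg???bnOniWZJjT
Fragment 8: offset=7 data="pxG" -> buffer=MmesCygpxGbnOniWZJjT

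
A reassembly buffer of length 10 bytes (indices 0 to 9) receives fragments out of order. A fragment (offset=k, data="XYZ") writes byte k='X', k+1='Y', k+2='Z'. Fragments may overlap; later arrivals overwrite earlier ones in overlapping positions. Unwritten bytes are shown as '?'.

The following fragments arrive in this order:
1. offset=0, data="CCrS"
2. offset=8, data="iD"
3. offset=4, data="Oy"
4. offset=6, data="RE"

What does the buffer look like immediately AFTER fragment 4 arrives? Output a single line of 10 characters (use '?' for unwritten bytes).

Fragment 1: offset=0 data="CCrS" -> buffer=CCrS??????
Fragment 2: offset=8 data="iD" -> buffer=CCrS????iD
Fragment 3: offset=4 data="Oy" -> buffer=CCrSOy??iD
Fragment 4: offset=6 data="RE" -> buffer=CCrSOyREiD

Answer: CCrSOyREiD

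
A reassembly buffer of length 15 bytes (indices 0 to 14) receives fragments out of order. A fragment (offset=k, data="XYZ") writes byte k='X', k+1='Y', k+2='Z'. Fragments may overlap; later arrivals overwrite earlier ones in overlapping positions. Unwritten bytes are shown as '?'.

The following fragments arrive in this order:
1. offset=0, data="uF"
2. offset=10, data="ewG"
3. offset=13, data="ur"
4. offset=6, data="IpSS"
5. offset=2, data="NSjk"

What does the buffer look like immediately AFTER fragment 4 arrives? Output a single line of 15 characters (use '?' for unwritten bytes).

Fragment 1: offset=0 data="uF" -> buffer=uF?????????????
Fragment 2: offset=10 data="ewG" -> buffer=uF????????ewG??
Fragment 3: offset=13 data="ur" -> buffer=uF????????ewGur
Fragment 4: offset=6 data="IpSS" -> buffer=uF????IpSSewGur

Answer: uF????IpSSewGur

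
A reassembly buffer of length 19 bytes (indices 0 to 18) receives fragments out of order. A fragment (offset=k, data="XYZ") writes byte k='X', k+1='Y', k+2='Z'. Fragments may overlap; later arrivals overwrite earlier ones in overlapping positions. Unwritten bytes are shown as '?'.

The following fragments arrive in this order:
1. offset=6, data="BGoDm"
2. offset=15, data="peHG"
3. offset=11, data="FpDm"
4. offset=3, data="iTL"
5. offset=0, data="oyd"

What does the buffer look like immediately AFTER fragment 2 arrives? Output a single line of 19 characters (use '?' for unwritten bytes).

Fragment 1: offset=6 data="BGoDm" -> buffer=??????BGoDm????????
Fragment 2: offset=15 data="peHG" -> buffer=??????BGoDm????peHG

Answer: ??????BGoDm????peHG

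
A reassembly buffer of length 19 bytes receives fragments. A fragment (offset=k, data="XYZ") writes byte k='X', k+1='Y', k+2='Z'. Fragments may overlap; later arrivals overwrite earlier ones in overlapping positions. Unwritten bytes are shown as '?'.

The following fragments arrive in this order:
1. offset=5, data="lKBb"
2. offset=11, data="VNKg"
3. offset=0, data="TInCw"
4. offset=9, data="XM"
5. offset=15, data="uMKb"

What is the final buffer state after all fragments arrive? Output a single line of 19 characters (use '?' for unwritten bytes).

Fragment 1: offset=5 data="lKBb" -> buffer=?????lKBb??????????
Fragment 2: offset=11 data="VNKg" -> buffer=?????lKBb??VNKg????
Fragment 3: offset=0 data="TInCw" -> buffer=TInCwlKBb??VNKg????
Fragment 4: offset=9 data="XM" -> buffer=TInCwlKBbXMVNKg????
Fragment 5: offset=15 data="uMKb" -> buffer=TInCwlKBbXMVNKguMKb

Answer: TInCwlKBbXMVNKguMKb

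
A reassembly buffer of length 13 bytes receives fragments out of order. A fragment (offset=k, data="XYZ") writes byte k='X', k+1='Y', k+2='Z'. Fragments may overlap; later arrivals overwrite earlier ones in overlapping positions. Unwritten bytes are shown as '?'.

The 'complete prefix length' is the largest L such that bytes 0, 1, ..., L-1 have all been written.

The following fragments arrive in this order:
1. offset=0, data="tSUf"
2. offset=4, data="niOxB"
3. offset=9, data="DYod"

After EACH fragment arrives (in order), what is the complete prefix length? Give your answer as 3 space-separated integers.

Answer: 4 9 13

Derivation:
Fragment 1: offset=0 data="tSUf" -> buffer=tSUf????????? -> prefix_len=4
Fragment 2: offset=4 data="niOxB" -> buffer=tSUfniOxB???? -> prefix_len=9
Fragment 3: offset=9 data="DYod" -> buffer=tSUfniOxBDYod -> prefix_len=13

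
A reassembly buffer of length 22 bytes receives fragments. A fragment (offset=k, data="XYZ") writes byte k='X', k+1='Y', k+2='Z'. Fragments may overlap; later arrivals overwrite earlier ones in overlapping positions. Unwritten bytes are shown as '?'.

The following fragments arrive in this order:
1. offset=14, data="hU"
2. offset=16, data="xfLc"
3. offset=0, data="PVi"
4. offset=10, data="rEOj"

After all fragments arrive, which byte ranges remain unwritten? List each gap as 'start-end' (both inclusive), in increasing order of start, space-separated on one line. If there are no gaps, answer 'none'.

Fragment 1: offset=14 len=2
Fragment 2: offset=16 len=4
Fragment 3: offset=0 len=3
Fragment 4: offset=10 len=4
Gaps: 3-9 20-21

Answer: 3-9 20-21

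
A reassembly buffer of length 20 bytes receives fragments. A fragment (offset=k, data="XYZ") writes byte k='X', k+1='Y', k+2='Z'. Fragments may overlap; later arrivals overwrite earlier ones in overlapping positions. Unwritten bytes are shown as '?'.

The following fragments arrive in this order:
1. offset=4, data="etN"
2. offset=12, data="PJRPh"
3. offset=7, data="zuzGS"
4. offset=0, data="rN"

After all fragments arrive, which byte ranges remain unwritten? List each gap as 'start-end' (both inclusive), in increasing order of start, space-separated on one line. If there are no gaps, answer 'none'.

Answer: 2-3 17-19

Derivation:
Fragment 1: offset=4 len=3
Fragment 2: offset=12 len=5
Fragment 3: offset=7 len=5
Fragment 4: offset=0 len=2
Gaps: 2-3 17-19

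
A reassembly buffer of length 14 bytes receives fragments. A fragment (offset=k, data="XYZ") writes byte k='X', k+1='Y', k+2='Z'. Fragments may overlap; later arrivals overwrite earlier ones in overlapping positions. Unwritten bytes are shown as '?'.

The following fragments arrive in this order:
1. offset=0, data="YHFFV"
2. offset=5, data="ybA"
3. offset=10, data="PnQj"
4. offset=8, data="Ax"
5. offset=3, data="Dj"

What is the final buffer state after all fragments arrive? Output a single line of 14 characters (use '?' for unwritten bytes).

Answer: YHFDjybAAxPnQj

Derivation:
Fragment 1: offset=0 data="YHFFV" -> buffer=YHFFV?????????
Fragment 2: offset=5 data="ybA" -> buffer=YHFFVybA??????
Fragment 3: offset=10 data="PnQj" -> buffer=YHFFVybA??PnQj
Fragment 4: offset=8 data="Ax" -> buffer=YHFFVybAAxPnQj
Fragment 5: offset=3 data="Dj" -> buffer=YHFDjybAAxPnQj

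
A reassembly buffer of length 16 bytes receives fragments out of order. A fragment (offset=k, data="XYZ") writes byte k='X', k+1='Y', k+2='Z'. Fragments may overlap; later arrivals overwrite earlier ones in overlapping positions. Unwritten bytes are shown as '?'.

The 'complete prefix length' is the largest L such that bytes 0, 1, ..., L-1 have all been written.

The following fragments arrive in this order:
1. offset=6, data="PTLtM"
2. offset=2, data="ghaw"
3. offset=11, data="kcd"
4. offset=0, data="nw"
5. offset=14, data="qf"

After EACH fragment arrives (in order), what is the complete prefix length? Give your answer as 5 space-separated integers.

Answer: 0 0 0 14 16

Derivation:
Fragment 1: offset=6 data="PTLtM" -> buffer=??????PTLtM????? -> prefix_len=0
Fragment 2: offset=2 data="ghaw" -> buffer=??ghawPTLtM????? -> prefix_len=0
Fragment 3: offset=11 data="kcd" -> buffer=??ghawPTLtMkcd?? -> prefix_len=0
Fragment 4: offset=0 data="nw" -> buffer=nwghawPTLtMkcd?? -> prefix_len=14
Fragment 5: offset=14 data="qf" -> buffer=nwghawPTLtMkcdqf -> prefix_len=16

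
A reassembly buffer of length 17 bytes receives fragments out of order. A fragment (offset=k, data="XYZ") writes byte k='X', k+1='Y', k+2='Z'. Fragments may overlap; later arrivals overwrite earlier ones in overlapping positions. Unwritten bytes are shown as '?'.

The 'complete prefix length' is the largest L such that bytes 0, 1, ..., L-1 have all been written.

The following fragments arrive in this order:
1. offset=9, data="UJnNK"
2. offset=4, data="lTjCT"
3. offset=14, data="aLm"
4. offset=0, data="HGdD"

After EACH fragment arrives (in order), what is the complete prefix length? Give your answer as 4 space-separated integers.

Answer: 0 0 0 17

Derivation:
Fragment 1: offset=9 data="UJnNK" -> buffer=?????????UJnNK??? -> prefix_len=0
Fragment 2: offset=4 data="lTjCT" -> buffer=????lTjCTUJnNK??? -> prefix_len=0
Fragment 3: offset=14 data="aLm" -> buffer=????lTjCTUJnNKaLm -> prefix_len=0
Fragment 4: offset=0 data="HGdD" -> buffer=HGdDlTjCTUJnNKaLm -> prefix_len=17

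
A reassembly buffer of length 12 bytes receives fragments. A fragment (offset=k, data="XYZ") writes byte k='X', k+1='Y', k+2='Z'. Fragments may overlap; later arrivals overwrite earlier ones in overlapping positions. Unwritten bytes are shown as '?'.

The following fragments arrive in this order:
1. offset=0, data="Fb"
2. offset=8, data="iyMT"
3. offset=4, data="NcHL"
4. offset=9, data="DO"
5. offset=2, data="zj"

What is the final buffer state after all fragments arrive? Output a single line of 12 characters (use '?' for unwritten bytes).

Answer: FbzjNcHLiDOT

Derivation:
Fragment 1: offset=0 data="Fb" -> buffer=Fb??????????
Fragment 2: offset=8 data="iyMT" -> buffer=Fb??????iyMT
Fragment 3: offset=4 data="NcHL" -> buffer=Fb??NcHLiyMT
Fragment 4: offset=9 data="DO" -> buffer=Fb??NcHLiDOT
Fragment 5: offset=2 data="zj" -> buffer=FbzjNcHLiDOT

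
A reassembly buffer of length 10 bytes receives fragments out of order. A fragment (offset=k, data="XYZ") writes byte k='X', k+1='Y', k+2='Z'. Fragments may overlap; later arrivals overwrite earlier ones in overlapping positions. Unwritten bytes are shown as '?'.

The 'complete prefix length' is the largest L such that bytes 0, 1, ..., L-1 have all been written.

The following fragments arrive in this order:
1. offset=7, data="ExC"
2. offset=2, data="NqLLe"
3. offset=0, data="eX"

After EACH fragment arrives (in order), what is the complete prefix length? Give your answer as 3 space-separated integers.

Fragment 1: offset=7 data="ExC" -> buffer=???????ExC -> prefix_len=0
Fragment 2: offset=2 data="NqLLe" -> buffer=??NqLLeExC -> prefix_len=0
Fragment 3: offset=0 data="eX" -> buffer=eXNqLLeExC -> prefix_len=10

Answer: 0 0 10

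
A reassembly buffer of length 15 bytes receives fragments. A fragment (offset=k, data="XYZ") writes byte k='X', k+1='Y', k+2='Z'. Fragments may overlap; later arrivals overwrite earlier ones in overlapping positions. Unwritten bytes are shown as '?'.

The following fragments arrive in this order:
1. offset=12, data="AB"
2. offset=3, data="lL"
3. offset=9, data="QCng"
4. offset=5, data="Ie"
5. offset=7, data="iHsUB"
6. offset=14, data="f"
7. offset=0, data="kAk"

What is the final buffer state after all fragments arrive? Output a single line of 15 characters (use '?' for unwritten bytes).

Answer: kAklLIeiHsUBgBf

Derivation:
Fragment 1: offset=12 data="AB" -> buffer=????????????AB?
Fragment 2: offset=3 data="lL" -> buffer=???lL???????AB?
Fragment 3: offset=9 data="QCng" -> buffer=???lL????QCngB?
Fragment 4: offset=5 data="Ie" -> buffer=???lLIe??QCngB?
Fragment 5: offset=7 data="iHsUB" -> buffer=???lLIeiHsUBgB?
Fragment 6: offset=14 data="f" -> buffer=???lLIeiHsUBgBf
Fragment 7: offset=0 data="kAk" -> buffer=kAklLIeiHsUBgBf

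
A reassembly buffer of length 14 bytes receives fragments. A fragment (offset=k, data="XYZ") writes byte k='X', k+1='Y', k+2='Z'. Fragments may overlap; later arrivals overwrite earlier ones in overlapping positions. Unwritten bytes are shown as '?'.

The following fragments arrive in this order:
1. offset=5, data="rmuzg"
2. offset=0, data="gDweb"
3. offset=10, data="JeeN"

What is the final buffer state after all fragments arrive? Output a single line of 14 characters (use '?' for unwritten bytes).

Fragment 1: offset=5 data="rmuzg" -> buffer=?????rmuzg????
Fragment 2: offset=0 data="gDweb" -> buffer=gDwebrmuzg????
Fragment 3: offset=10 data="JeeN" -> buffer=gDwebrmuzgJeeN

Answer: gDwebrmuzgJeeN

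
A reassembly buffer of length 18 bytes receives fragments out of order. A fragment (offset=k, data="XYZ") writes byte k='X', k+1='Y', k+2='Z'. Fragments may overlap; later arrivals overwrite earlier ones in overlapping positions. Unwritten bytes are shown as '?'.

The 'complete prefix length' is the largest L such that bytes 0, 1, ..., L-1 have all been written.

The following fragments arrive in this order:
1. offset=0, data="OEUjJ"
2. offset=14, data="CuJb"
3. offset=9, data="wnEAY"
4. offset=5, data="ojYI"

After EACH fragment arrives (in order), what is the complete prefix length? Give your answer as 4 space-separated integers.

Fragment 1: offset=0 data="OEUjJ" -> buffer=OEUjJ????????????? -> prefix_len=5
Fragment 2: offset=14 data="CuJb" -> buffer=OEUjJ?????????CuJb -> prefix_len=5
Fragment 3: offset=9 data="wnEAY" -> buffer=OEUjJ????wnEAYCuJb -> prefix_len=5
Fragment 4: offset=5 data="ojYI" -> buffer=OEUjJojYIwnEAYCuJb -> prefix_len=18

Answer: 5 5 5 18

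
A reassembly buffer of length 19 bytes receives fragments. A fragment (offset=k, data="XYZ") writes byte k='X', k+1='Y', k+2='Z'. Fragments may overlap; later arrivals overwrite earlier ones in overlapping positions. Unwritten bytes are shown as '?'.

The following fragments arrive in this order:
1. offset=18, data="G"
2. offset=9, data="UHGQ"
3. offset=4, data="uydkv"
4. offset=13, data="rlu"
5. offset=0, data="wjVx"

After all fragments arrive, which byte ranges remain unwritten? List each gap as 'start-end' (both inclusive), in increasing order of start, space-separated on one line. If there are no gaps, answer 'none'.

Answer: 16-17

Derivation:
Fragment 1: offset=18 len=1
Fragment 2: offset=9 len=4
Fragment 3: offset=4 len=5
Fragment 4: offset=13 len=3
Fragment 5: offset=0 len=4
Gaps: 16-17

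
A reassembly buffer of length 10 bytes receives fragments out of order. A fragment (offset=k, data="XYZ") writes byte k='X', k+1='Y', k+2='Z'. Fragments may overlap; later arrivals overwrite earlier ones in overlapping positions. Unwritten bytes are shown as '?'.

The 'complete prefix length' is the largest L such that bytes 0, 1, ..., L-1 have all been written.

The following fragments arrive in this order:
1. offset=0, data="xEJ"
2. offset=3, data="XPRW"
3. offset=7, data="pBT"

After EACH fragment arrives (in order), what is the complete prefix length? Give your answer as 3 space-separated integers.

Answer: 3 7 10

Derivation:
Fragment 1: offset=0 data="xEJ" -> buffer=xEJ??????? -> prefix_len=3
Fragment 2: offset=3 data="XPRW" -> buffer=xEJXPRW??? -> prefix_len=7
Fragment 3: offset=7 data="pBT" -> buffer=xEJXPRWpBT -> prefix_len=10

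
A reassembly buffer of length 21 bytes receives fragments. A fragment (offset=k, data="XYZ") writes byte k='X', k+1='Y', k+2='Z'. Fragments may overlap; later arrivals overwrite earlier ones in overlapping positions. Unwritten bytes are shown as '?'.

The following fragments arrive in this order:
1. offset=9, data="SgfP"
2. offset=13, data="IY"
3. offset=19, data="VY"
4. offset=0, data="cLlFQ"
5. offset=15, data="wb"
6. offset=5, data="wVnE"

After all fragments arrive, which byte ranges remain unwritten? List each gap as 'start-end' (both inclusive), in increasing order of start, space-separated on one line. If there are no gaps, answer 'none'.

Answer: 17-18

Derivation:
Fragment 1: offset=9 len=4
Fragment 2: offset=13 len=2
Fragment 3: offset=19 len=2
Fragment 4: offset=0 len=5
Fragment 5: offset=15 len=2
Fragment 6: offset=5 len=4
Gaps: 17-18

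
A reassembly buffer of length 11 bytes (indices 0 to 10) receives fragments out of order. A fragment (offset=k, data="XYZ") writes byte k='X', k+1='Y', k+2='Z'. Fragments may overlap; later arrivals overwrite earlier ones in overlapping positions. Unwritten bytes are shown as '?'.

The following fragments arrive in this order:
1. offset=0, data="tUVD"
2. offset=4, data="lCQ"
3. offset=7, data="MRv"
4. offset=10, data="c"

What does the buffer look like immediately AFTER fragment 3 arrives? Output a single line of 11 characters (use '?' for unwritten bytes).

Fragment 1: offset=0 data="tUVD" -> buffer=tUVD???????
Fragment 2: offset=4 data="lCQ" -> buffer=tUVDlCQ????
Fragment 3: offset=7 data="MRv" -> buffer=tUVDlCQMRv?

Answer: tUVDlCQMRv?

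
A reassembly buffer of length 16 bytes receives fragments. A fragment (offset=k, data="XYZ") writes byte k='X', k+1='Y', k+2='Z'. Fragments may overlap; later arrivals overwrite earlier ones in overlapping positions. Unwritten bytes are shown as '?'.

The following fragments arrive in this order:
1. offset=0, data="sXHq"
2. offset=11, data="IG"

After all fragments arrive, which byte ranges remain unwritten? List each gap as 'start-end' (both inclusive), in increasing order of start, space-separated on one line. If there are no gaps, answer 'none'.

Fragment 1: offset=0 len=4
Fragment 2: offset=11 len=2
Gaps: 4-10 13-15

Answer: 4-10 13-15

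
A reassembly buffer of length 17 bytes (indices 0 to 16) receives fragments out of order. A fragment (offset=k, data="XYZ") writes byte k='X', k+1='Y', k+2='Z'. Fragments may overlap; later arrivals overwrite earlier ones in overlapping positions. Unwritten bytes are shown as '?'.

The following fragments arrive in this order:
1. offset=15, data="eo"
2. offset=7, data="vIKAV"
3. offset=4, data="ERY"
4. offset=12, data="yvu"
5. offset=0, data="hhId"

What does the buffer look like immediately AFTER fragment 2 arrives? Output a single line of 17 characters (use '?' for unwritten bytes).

Answer: ???????vIKAV???eo

Derivation:
Fragment 1: offset=15 data="eo" -> buffer=???????????????eo
Fragment 2: offset=7 data="vIKAV" -> buffer=???????vIKAV???eo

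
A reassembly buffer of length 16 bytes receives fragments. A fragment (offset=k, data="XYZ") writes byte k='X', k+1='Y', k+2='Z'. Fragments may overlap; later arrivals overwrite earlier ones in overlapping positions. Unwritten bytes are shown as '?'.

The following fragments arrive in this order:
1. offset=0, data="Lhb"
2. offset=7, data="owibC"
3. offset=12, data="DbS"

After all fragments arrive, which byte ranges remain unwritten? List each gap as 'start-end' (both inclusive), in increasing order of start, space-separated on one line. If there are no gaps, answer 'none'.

Answer: 3-6 15-15

Derivation:
Fragment 1: offset=0 len=3
Fragment 2: offset=7 len=5
Fragment 3: offset=12 len=3
Gaps: 3-6 15-15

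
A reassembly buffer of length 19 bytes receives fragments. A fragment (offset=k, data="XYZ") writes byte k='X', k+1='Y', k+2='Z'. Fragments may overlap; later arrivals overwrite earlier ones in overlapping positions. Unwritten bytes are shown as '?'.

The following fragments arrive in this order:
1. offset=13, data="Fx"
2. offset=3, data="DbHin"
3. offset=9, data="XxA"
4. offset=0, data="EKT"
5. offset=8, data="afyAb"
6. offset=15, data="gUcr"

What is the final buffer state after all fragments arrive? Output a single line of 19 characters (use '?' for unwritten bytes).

Answer: EKTDbHinafyAbFxgUcr

Derivation:
Fragment 1: offset=13 data="Fx" -> buffer=?????????????Fx????
Fragment 2: offset=3 data="DbHin" -> buffer=???DbHin?????Fx????
Fragment 3: offset=9 data="XxA" -> buffer=???DbHin?XxA?Fx????
Fragment 4: offset=0 data="EKT" -> buffer=EKTDbHin?XxA?Fx????
Fragment 5: offset=8 data="afyAb" -> buffer=EKTDbHinafyAbFx????
Fragment 6: offset=15 data="gUcr" -> buffer=EKTDbHinafyAbFxgUcr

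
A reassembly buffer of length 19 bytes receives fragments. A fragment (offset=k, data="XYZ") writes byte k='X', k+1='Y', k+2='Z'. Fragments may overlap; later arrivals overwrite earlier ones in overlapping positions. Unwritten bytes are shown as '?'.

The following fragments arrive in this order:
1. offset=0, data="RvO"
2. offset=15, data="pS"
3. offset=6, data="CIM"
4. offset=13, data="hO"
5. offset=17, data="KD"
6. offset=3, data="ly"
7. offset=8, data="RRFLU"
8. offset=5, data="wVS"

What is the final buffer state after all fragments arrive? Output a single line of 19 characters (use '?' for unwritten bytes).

Fragment 1: offset=0 data="RvO" -> buffer=RvO????????????????
Fragment 2: offset=15 data="pS" -> buffer=RvO????????????pS??
Fragment 3: offset=6 data="CIM" -> buffer=RvO???CIM??????pS??
Fragment 4: offset=13 data="hO" -> buffer=RvO???CIM????hOpS??
Fragment 5: offset=17 data="KD" -> buffer=RvO???CIM????hOpSKD
Fragment 6: offset=3 data="ly" -> buffer=RvOly?CIM????hOpSKD
Fragment 7: offset=8 data="RRFLU" -> buffer=RvOly?CIRRFLUhOpSKD
Fragment 8: offset=5 data="wVS" -> buffer=RvOlywVSRRFLUhOpSKD

Answer: RvOlywVSRRFLUhOpSKD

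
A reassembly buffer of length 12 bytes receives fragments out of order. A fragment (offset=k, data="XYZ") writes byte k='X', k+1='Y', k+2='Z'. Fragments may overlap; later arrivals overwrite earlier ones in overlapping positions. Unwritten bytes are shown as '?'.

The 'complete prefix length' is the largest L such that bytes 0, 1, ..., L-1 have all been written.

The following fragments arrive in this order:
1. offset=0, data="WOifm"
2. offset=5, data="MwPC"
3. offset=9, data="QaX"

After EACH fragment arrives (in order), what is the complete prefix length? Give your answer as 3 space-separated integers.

Answer: 5 9 12

Derivation:
Fragment 1: offset=0 data="WOifm" -> buffer=WOifm??????? -> prefix_len=5
Fragment 2: offset=5 data="MwPC" -> buffer=WOifmMwPC??? -> prefix_len=9
Fragment 3: offset=9 data="QaX" -> buffer=WOifmMwPCQaX -> prefix_len=12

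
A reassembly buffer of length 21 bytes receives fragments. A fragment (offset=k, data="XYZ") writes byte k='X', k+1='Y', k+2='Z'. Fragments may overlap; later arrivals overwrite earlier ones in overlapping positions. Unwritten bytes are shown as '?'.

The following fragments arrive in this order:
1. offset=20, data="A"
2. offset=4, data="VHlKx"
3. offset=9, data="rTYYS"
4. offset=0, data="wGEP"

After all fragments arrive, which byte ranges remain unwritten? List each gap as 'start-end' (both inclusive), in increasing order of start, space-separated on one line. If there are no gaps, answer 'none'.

Fragment 1: offset=20 len=1
Fragment 2: offset=4 len=5
Fragment 3: offset=9 len=5
Fragment 4: offset=0 len=4
Gaps: 14-19

Answer: 14-19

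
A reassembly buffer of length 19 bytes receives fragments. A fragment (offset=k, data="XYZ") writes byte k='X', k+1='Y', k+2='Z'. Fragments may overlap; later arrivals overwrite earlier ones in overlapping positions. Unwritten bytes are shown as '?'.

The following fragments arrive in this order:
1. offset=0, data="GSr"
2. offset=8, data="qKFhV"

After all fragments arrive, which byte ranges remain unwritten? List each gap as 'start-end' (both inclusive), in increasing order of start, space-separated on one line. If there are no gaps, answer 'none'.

Fragment 1: offset=0 len=3
Fragment 2: offset=8 len=5
Gaps: 3-7 13-18

Answer: 3-7 13-18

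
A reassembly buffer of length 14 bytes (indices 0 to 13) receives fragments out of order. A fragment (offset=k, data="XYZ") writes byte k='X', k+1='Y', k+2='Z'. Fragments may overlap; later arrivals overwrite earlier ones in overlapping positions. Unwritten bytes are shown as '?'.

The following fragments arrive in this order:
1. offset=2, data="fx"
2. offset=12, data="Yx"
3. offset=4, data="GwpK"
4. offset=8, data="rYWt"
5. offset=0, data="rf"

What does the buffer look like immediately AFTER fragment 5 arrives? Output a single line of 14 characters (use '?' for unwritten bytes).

Answer: rffxGwpKrYWtYx

Derivation:
Fragment 1: offset=2 data="fx" -> buffer=??fx??????????
Fragment 2: offset=12 data="Yx" -> buffer=??fx????????Yx
Fragment 3: offset=4 data="GwpK" -> buffer=??fxGwpK????Yx
Fragment 4: offset=8 data="rYWt" -> buffer=??fxGwpKrYWtYx
Fragment 5: offset=0 data="rf" -> buffer=rffxGwpKrYWtYx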